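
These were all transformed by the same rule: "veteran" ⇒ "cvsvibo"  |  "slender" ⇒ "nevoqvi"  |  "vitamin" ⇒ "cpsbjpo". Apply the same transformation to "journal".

v(21)→c(2) and e(4)→v(21) fit y≡5x+1 (mod 26); the inverse of 5 mod 26 is 21. This is an affine cipher: with a=0,…,z=25, each position x becomes (5x+1) mod 26.
On journal: j(9)→5·9+1≡20=u; o(14)→5·14+1≡19=t; u(20)→5·20+1≡23=x; r(17)→5·17+1≡8=i; n(13)→5·13+1≡14=o; a(0)→5·0+1≡1=b; l(11)→5·11+1≡4=e (all mod 26).

utxiobe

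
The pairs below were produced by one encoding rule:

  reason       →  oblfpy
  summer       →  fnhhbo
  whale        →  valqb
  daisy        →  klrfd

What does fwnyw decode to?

stunt

Each letter's alphabet position (a=0..z=25) is mapped through 17·x+11 mod 26 — an affine cipher.
Reversing it on fwnyw: f(5)→23·(5−11)≡18=s; w(22)→23·(22−11)≡19=t; n(13)→23·(13−11)≡20=u; y(24)→23·(24−11)≡13=n; w(22)→23·(22−11)≡19=t (all mod 26).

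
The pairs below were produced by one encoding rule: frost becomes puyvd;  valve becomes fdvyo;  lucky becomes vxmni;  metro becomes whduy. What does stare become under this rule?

cwkuo

Shifts by position in frost: pos 0: f→p (+10), pos 1: r→u (+3), pos 2: o→y (+10), pos 3: s→v (+3) — repeating every 2. The shifts repeat in a cycle of length 2: positions 0,1,… shift by +10, +3, then the pattern repeats.
For stare: s+10=c, t+3=w, a+10=k, r+3=u, e+10=o.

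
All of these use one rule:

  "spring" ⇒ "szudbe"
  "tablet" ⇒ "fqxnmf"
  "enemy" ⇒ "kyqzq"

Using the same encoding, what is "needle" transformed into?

Read the word backwards and shift each letter +12.
For needle: reverse → eldeen; then shift: e+12=q, l+12=x, d+12=p, e+12=q, e+12=q, n+12=z.

qxpqqz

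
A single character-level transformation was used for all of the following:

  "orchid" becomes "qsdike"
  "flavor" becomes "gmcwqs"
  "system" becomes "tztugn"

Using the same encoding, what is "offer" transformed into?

The shift depends on letter class: consonant r→s is +1, but vowel o→q is +2. Two shifts are in play — +2 for a/e/i/o/u, +1 for every other letter.
Applying it to offer: o(vowel)+2=q, f(cons)+1=g, f(cons)+1=g, e(vowel)+2=g, r(cons)+1=s.

qgggs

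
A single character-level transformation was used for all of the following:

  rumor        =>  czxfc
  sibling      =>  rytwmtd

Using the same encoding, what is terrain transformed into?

Two steps: reverse the string, then apply a Caesar shift of +11.
On terrain: reverse → niarret; then shift: n+11=y, i+11=t, a+11=l, r+11=c, r+11=c, e+11=p, t+11=e.

ytlccpe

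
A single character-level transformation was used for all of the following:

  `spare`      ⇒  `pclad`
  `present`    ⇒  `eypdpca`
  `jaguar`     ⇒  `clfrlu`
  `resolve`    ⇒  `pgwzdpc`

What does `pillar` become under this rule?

Two steps: reverse the string, then apply a Caesar shift of +11.
On pillar: reverse → rallip; then shift: r+11=c, a+11=l, l+11=w, l+11=w, i+11=t, p+11=a.

clwwta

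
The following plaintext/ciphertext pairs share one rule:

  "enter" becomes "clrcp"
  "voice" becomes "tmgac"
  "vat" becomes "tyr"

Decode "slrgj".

Compare letters: e→c is +24, n→l is +24, t→r is +24 — a constant shift. Each letter is shifted forward by 24 in the alphabet (a Caesar shift of +24).
Decoding slrgj: s−24=u, l−24=n, r−24=t, g−24=i, j−24=l.

until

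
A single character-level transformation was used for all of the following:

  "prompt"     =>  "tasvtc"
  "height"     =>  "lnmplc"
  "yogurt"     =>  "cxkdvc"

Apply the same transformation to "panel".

tjrnp

The shifts repeat in a cycle of length 2: positions 0,1,… shift by +4, +9, then the pattern repeats.
For panel: p+4=t, a+9=j, n+4=r, e+9=n, l+4=p.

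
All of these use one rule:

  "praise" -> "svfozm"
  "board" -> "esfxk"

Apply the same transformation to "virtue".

Each letter shifts forward by (position + 3), i.e. 3, 4, 5, … — the shift grows by one for each successive letter.
For virtue: v+3=y, i+4=m, r+5=w, t+6=z, u+7=b, e+8=m.

ymwzbm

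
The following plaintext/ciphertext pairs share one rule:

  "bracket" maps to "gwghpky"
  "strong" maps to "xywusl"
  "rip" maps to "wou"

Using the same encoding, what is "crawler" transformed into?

hwgbqkw

The shift depends on letter class: consonant b→g is +5, but vowel a→g is +6. Vowels shift forward by 6 and consonants shift forward by 5.
Applying it to crawler: c(cons)+5=h, r(cons)+5=w, a(vowel)+6=g, w(cons)+5=b, l(cons)+5=q, e(vowel)+6=k, r(cons)+5=w.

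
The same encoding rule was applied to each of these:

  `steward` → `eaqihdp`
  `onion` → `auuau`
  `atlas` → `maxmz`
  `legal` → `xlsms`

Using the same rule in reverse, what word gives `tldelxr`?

herself

Shifts by position in steward: pos 0: s→e (+12), pos 1: t→a (+7), pos 2: e→q (+12), pos 3: w→i (+12), pos 4: a→h (+7), pos 5: r→d (+12) — repeating every 3. A repeating key of period 3 is used — shifts +12, +7, +12 over and over.
Reversing it on tldelxr: t−12=h, l−7=e, d−12=r, e−12=s, l−7=e, x−12=l, r−12=f.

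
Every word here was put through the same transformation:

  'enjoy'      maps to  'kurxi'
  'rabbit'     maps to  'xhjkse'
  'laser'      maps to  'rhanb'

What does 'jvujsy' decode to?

Each letter shifts forward by (position + 6), i.e. 6, 7, 8, … — the shift grows by one for each successive letter.
Reversing it on jvujsy: j−6=d, v−7=o, u−8=m, j−9=a, s−10=i, y−11=n.

domain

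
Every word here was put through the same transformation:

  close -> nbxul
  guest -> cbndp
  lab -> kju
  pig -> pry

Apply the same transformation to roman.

Two steps: reverse the string, then apply a Caesar shift of +9.
For roman: reverse → namor; then shift: n+9=w, a+9=j, m+9=v, o+9=x, r+9=a.

wjvxa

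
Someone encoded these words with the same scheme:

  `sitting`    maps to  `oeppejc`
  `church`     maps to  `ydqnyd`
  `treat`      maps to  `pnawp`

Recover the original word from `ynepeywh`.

critical

Compare letters: s→o is +22, i→e is +22, t→p is +22 — a constant shift. It's a constant shift of +22 (ROT22).
Undoing it on ynepeywh: y−22=c, n−22=r, e−22=i, p−22=t, e−22=i, y−22=c, w−22=a, h−22=l.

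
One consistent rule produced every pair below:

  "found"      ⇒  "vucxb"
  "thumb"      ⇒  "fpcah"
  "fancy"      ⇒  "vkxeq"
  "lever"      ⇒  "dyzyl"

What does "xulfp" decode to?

This is an affine cipher: with a=0,…,z=25, each position x becomes (23x+10) mod 26.
Decoding xulfp: x(23)→17·(23−10)≡13=n; u(20)→17·(20−10)≡14=o; l(11)→17·(11−10)≡17=r; f(5)→17·(5−10)≡19=t; p(15)→17·(15−10)≡7=h (all mod 26).

north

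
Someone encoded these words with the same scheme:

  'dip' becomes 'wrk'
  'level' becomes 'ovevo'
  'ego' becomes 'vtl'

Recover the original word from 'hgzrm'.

stain

Each pair mirrors across the alphabet (d↔w, i↔r, p↔k): positions sum to 25. Each letter is replaced by its mirror in the alphabet: a↔z, b↔y, c↔x, and so on (the Atbash cipher).
Decoding hgzrm: h↔s, g↔t, z↔a, r↔i, m↔n.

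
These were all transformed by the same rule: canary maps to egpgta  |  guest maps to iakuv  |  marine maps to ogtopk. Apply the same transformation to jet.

lkv

Two shifts are in play — +6 for a/e/i/o/u, +2 for every other letter.
Applying it to jet: j(cons)+2=l, e(vowel)+6=k, t(cons)+2=v.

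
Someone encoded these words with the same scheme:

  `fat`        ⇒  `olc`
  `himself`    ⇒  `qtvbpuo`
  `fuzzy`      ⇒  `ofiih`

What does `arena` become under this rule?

lapwl

The shift depends on letter class: consonant f→o is +9, but vowel a→l is +11. Two shifts are in play — +11 for a/e/i/o/u, +9 for every other letter.
Applying it to arena: a(vowel)+11=l, r(cons)+9=a, e(vowel)+11=p, n(cons)+9=w, a(vowel)+11=l.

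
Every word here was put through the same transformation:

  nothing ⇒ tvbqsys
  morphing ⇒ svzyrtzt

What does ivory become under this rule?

ocwai

The shift increases by 1 at each position, starting from +6: 6, 7, 8, ….
For ivory: i+6=o, v+7=c, o+8=w, r+9=a, y+10=i.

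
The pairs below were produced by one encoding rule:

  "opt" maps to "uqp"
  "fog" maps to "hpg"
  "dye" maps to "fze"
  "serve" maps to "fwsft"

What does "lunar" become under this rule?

sbovm

The output letters match the input read backwards, each shifted +1: opt reversed is tpo. The word is reversed, then every letter is shifted forward by 1.
Applying it to lunar: reverse → ranul; then shift: r+1=s, a+1=b, n+1=o, u+1=v, l+1=m.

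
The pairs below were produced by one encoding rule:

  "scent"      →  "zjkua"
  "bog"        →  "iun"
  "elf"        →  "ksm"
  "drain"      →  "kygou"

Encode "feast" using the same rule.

mkgza

The shift depends on letter class: consonant s→z is +7, but vowel e→k is +6. Two shifts are in play — +6 for a/e/i/o/u, +7 for every other letter.
On feast: f(cons)+7=m, e(vowel)+6=k, a(vowel)+6=g, s(cons)+7=z, t(cons)+7=a.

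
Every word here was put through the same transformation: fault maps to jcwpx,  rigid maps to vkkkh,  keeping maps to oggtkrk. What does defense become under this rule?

The shift depends on letter class: consonant f→j is +4, but vowel a→c is +2. The rule splits by letter class: vowels +2, consonants +4.
Applying it to defense: d(cons)+4=h, e(vowel)+2=g, f(cons)+4=j, e(vowel)+2=g, n(cons)+4=r, s(cons)+4=w, e(vowel)+2=g.

hgjgrwg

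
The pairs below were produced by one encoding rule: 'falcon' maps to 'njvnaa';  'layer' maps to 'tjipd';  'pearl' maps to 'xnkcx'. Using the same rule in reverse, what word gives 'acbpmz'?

stream

In falcon: f→n is +8, a→j is +9, l→v is +10, c→n is +11 — the shift increases by 1 each position. Each letter shifts forward by (position + 8), i.e. 8, 9, 10, … — the shift grows by one for each successive letter.
Undoing it on acbpmz: a−8=s, c−9=t, b−10=r, p−11=e, m−12=a, z−13=m.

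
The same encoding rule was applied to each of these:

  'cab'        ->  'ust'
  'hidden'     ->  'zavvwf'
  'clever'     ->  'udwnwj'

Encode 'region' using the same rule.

jwyagf

Compare letters: c→u is +18, a→s is +18, b→t is +18 — a constant shift. Every letter moves 18 places later in the alphabet, wrapping around z→a.
On region: r+18=j, e+18=w, g+18=y, i+18=a, o+18=g, n+18=f.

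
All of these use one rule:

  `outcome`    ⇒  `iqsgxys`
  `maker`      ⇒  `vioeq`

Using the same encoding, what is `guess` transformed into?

wwiyk

The output letters match the input read backwards, each shifted +4: outcome reversed is emoctuo. Two steps: reverse the string, then apply a Caesar shift of +4.
On guess: reverse → sseug; then shift: s+4=w, s+4=w, e+4=i, u+4=y, g+4=k.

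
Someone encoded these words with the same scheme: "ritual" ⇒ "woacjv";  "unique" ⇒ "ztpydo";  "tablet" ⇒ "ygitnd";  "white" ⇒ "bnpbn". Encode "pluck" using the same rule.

In ritual: r→w is +5, i→o is +6, t→a is +7, u→c is +8 — the shift increases by 1 each position. Each letter shifts forward by (position + 5), i.e. 5, 6, 7, … — the shift grows by one for each successive letter.
Applying it to pluck: p+5=u, l+6=r, u+7=b, c+8=k, k+9=t.

urbkt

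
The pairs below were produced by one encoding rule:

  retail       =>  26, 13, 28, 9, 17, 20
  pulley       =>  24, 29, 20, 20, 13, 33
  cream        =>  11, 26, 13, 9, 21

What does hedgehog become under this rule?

r is letter #18 and maps to 26: an offset of 8. The number is (letter's place in the alphabet, a=1) + 8.
Applying it to hedgehog: h=8→16, e=5→13, d=4→12, g=7→15, e=5→13, h=8→16, o=15→23, g=7→15.

16, 13, 12, 15, 13, 16, 23, 15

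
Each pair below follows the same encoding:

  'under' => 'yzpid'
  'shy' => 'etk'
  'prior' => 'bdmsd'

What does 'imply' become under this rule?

mybxk

The shift depends on letter class: consonant n→z is +12, but vowel u→y is +4. Vowels shift forward by 4 and consonants shift forward by 12.
Applying it to imply: i(vowel)+4=m, m(cons)+12=y, p(cons)+12=b, l(cons)+12=x, y(cons)+12=k.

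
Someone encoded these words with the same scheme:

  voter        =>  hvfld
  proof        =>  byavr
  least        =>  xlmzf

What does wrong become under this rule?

iyaus

The shifts repeat in a cycle of length 2: positions 0,1,… shift by +12, +7, then the pattern repeats.
Applying it to wrong: w+12=i, r+7=y, o+12=a, n+7=u, g+12=s.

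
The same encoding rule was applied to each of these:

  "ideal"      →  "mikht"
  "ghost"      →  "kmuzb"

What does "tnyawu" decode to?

pistol

In ideal: i→m is +4, d→i is +5, e→k is +6, a→h is +7 — the shift increases by 1 each position. The shift increases by 1 at each position, starting from +4: 4, 5, 6, ….
Undoing it on tnyawu: t−4=p, n−5=i, y−6=s, a−7=t, w−8=o, u−9=l.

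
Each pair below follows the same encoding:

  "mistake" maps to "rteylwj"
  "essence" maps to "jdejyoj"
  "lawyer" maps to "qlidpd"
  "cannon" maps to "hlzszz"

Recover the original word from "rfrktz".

Shifts by position in mistake: pos 0: m→r (+5), pos 1: i→t (+11), pos 2: s→e (+12), pos 3: t→y (+5), pos 4: a→l (+11), pos 5: k→w (+12) — repeating every 3. It's a Vigenère-style cipher with numeric key [5,11,12]: position i shifts by key[i mod 3].
Reversing it on rfrktz: r−5=m, f−11=u, r−12=f, k−5=f, t−11=i, z−12=n.

muffin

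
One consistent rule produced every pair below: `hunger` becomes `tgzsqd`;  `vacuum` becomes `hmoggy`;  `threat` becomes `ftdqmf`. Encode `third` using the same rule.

Compare letters: h→t is +12, u→g is +12, n→z is +12 — a constant shift. It's a constant shift of +12 (ROT12).
On third: t+12=f, h+12=t, i+12=u, r+12=d, d+12=p.

ftudp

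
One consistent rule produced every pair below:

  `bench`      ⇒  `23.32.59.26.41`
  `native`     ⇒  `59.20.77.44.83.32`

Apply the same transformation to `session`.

b(#2)→23 and e(#5)→32: differences scale by 3, so n = 3·pos + 17. With a=1..z=26, the number is 3·pos + 17.
For session: s=19→74, e=5→32, s=19→74, s=19→74, i=9→44, o=15→62, n=14→59.

74.32.74.74.44.62.59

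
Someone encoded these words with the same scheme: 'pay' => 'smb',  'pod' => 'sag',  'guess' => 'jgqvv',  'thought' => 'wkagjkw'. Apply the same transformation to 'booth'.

Vowels shift forward by 12 and consonants shift forward by 3.
For booth: b(cons)+3=e, o(vowel)+12=a, o(vowel)+12=a, t(cons)+3=w, h(cons)+3=k.

eaawk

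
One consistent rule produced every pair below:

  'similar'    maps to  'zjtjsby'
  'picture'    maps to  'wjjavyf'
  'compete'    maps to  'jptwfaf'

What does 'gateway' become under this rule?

nbafdbf

The shift depends on letter class: consonant s→z is +7, but vowel i→j is +1. The rule splits by letter class: vowels +1, consonants +7.
On gateway: g(cons)+7=n, a(vowel)+1=b, t(cons)+7=a, e(vowel)+1=f, w(cons)+7=d, a(vowel)+1=b, y(cons)+7=f.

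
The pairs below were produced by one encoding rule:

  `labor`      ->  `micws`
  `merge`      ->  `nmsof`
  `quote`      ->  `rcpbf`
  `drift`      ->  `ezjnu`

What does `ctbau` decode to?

blast

Shifts by position in labor: pos 0: l→m (+1), pos 1: a→i (+8), pos 2: b→c (+1), pos 3: o→w (+8) — repeating every 2. The shifts repeat in a cycle of length 2: positions 0,1,… shift by +1, +8, then the pattern repeats.
Decoding ctbau: c−1=b, t−8=l, b−1=a, a−8=s, u−1=t.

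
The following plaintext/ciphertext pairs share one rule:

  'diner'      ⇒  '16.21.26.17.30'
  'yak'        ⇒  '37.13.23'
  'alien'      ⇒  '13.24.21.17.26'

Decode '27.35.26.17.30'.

owner

d is letter #4 and maps to 16: an offset of 12. Letters become their 1-based position plus 12 (so a→13, b→14, …).
Decoding 27.35.26.17.30: 27→(27−12)÷1=15=o, 35→(35−12)÷1=23=w, 26→(26−12)÷1=14=n, 17→(17−12)÷1=5=e, 30→(30−12)÷1=18=r.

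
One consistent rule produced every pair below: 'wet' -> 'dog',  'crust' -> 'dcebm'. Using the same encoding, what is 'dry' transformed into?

ibn

The output letters match the input read backwards, each shifted +10: wet reversed is tew. The word is reversed, then every letter is shifted forward by 10.
On dry: reverse → yrd; then shift: y+10=i, r+10=b, d+10=n.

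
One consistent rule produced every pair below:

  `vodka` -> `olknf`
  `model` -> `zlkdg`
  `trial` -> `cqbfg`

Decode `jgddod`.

sleeve

v(21)→o(14) and o(14)→l(11) fit y≡19x+5 (mod 26); the inverse of 19 mod 26 is 11. Each letter's alphabet position (a=0..z=25) is mapped through 19·x+5 mod 26 — an affine cipher.
Undoing it on jgddod: j(9)→11·(9−5)≡18=s; g(6)→11·(6−5)≡11=l; d(3)→11·(3−5)≡4=e; d(3)→11·(3−5)≡4=e; o(14)→11·(14−5)≡21=v; d(3)→11·(3−5)≡4=e (all mod 26).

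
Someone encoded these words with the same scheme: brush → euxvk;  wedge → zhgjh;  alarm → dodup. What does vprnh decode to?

smoke

This is a Caesar cipher with shift 3.
Reversing it on vprnh: v−3=s, p−3=m, r−3=o, n−3=k, h−3=e.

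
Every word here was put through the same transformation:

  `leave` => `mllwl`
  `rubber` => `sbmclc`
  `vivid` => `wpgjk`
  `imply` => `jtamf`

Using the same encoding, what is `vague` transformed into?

Shifts by position in leave: pos 0: l→m (+1), pos 1: e→l (+7), pos 2: a→l (+11), pos 3: v→w (+1), pos 4: e→l (+7) — repeating every 3. It's a Vigenère-style cipher with numeric key [1,7,11]: position i shifts by key[i mod 3].
On vague: v+1=w, a+7=h, g+11=r, u+1=v, e+7=l.

whrvl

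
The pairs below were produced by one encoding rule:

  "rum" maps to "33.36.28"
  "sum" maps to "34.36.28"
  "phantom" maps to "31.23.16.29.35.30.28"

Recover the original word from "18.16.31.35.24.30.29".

caption

r is letter #18 and maps to 33: an offset of 15. Letters become their 1-based position plus 15 (so a→16, b→17, …).
Decoding 18.16.31.35.24.30.29: 18→(18−15)÷1=3=c, 16→(16−15)÷1=1=a, 31→(31−15)÷1=16=p, 35→(35−15)÷1=20=t, 24→(24−15)÷1=9=i, 30→(30−15)÷1=15=o, 29→(29−15)÷1=14=n.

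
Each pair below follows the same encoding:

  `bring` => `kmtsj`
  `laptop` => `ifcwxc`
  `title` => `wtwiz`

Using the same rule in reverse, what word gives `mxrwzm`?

b(1)→k(10) and r(17)→m(12) fit y≡5x+5 (mod 26); the inverse of 5 mod 26 is 21. Treating letters as 0–25, the rule is x ↦ 5x + 5 (mod 26).
Reversing it on mxrwzm: m(12)→21·(12−5)≡17=r; x(23)→21·(23−5)≡14=o; r(17)→21·(17−5)≡18=s; w(22)→21·(22−5)≡19=t; z(25)→21·(25−5)≡4=e; m(12)→21·(12−5)≡17=r (all mod 26).

roster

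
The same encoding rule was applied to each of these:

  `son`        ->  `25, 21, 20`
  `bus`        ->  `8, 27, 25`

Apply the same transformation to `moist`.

19, 21, 15, 25, 26

The number is (letter's place in the alphabet, a=1) + 6.
On moist: m=13→19, o=15→21, i=9→15, s=19→25, t=20→26.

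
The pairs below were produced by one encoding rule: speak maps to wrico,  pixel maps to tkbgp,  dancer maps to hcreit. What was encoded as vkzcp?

rival

A repeating key of period 2 is used — shifts +4, +2 over and over.
Reversing it on vkzcp: v−4=r, k−2=i, z−4=v, c−2=a, p−4=l.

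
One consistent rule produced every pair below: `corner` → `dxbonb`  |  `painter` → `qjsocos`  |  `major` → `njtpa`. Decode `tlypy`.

Shifts by position in corner: pos 0: c→d (+1), pos 1: o→x (+9), pos 2: r→b (+10), pos 3: n→o (+1), pos 4: e→n (+9), pos 5: r→b (+10) — repeating every 3. A repeating key of period 3 is used — shifts +1, +9, +10 over and over.
Reversing it on tlypy: t−1=s, l−9=c, y−10=o, p−1=o, y−9=p.

scoop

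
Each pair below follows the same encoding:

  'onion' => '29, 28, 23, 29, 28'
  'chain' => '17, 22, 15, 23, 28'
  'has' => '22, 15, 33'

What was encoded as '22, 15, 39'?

hay

o is letter #15 and maps to 29: an offset of 14. The number is (letter's place in the alphabet, a=1) + 14.
Undoing it on 22, 15, 39: 22→(22−14)÷1=8=h, 15→(15−14)÷1=1=a, 39→(39−14)÷1=25=y.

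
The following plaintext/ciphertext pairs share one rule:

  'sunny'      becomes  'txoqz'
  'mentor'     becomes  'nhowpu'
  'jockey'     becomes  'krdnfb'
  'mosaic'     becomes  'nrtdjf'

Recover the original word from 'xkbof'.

whale

It's a Vigenère-style cipher with numeric key [1,3]: position i shifts by key[i mod 2].
Reversing it on xkbof: x−1=w, k−3=h, b−1=a, o−3=l, f−1=e.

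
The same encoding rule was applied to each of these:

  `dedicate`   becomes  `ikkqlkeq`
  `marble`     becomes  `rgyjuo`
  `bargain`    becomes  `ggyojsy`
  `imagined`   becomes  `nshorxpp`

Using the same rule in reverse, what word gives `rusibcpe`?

molasses

In dedicate: d→i is +5, e→k is +6, d→k is +7, i→q is +8 — the shift increases by 1 each position. Each letter shifts forward by (position + 5), i.e. 5, 6, 7, … — the shift grows by one for each successive letter.
Reversing it on rusibcpe: r−5=m, u−6=o, s−7=l, i−8=a, b−9=s, c−10=s, p−11=e, e−12=s.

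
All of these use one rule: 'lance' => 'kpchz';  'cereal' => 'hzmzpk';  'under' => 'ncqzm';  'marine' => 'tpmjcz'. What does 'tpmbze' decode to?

market

Treating letters as 0–25, the rule is x ↦ 9x + 15 (mod 26).
Reversing it on tpmbze: t(19)→3·(19−15)≡12=m; p(15)→3·(15−15)≡0=a; m(12)→3·(12−15)≡17=r; b(1)→3·(1−15)≡10=k; z(25)→3·(25−15)≡4=e; e(4)→3·(4−15)≡19=t (all mod 26).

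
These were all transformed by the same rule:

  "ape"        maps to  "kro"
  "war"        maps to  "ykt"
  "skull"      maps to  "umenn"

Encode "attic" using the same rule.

The shift depends on letter class: consonant p→r is +2, but vowel a→k is +10. Vowels shift forward by 10 and consonants shift forward by 2.
On attic: a(vowel)+10=k, t(cons)+2=v, t(cons)+2=v, i(vowel)+10=s, c(cons)+2=e.

kvvse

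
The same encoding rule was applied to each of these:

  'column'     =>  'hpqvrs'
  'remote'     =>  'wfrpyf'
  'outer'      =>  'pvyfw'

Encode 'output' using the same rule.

pvyuvy

The shift depends on letter class: consonant c→h is +5, but vowel o→p is +1. The rule splits by letter class: vowels +1, consonants +5.
For output: o(vowel)+1=p, u(vowel)+1=v, t(cons)+5=y, p(cons)+5=u, u(vowel)+1=v, t(cons)+5=y.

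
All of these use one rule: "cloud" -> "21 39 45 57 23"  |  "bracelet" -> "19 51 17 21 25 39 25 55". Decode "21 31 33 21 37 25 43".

chicken

c(#3)→21 and l(#12)→39: differences scale by 2, so n = 2·pos + 15. The formula is n = 2×(alphabet index, a=1) + 15.
Reversing it on 21 31 33 21 37 25 43: 21→(21−15)÷2=3=c, 31→(31−15)÷2=8=h, 33→(33−15)÷2=9=i, 21→(21−15)÷2=3=c, 37→(37−15)÷2=11=k, 25→(25−15)÷2=5=e, 43→(43−15)÷2=14=n.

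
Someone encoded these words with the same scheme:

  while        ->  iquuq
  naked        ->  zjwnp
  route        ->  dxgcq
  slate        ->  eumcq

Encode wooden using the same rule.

Shifts by position in while: pos 0: w→i (+12), pos 1: h→q (+9), pos 2: i→u (+12), pos 3: l→u (+9) — repeating every 2. A repeating key of period 2 is used — shifts +12, +9 over and over.
Applying it to wooden: w+12=i, o+9=x, o+12=a, d+9=m, e+12=q, n+9=w.

ixamqw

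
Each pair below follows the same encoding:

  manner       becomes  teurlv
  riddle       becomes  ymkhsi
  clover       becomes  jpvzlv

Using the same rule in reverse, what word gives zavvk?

sword

Shifts by position in manner: pos 0: m→t (+7), pos 1: a→e (+4), pos 2: n→u (+7), pos 3: n→r (+4) — repeating every 2. A repeating key of period 2 is used — shifts +7, +4 over and over.
Decoding zavvk: z−7=s, a−4=w, v−7=o, v−4=r, k−7=d.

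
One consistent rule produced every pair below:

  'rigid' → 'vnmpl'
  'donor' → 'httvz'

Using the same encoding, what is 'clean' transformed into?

gqkhv

In rigid: r→v is +4, i→n is +5, g→m is +6, i→p is +7 — the shift increases by 1 each position. Each letter shifts forward by (position + 4), i.e. 4, 5, 6, … — the shift grows by one for each successive letter.
For clean: c+4=g, l+5=q, e+6=k, a+7=h, n+8=v.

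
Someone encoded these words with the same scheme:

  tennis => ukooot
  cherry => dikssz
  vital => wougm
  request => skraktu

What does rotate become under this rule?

Vowels shift forward by 6 and consonants shift forward by 1.
For rotate: r(cons)+1=s, o(vowel)+6=u, t(cons)+1=u, a(vowel)+6=g, t(cons)+1=u, e(vowel)+6=k.

suuguk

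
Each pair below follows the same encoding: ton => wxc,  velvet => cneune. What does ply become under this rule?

The output letters match the input read backwards, each shifted +9: ton reversed is not. The word is reversed, then every letter is shifted forward by 9.
For ply: reverse → ylp; then shift: y+9=h, l+9=u, p+9=y.

huy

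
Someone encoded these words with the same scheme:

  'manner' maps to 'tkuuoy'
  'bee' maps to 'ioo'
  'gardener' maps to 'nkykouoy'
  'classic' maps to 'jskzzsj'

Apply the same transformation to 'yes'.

Vowels shift forward by 10 and consonants shift forward by 7.
Applying it to yes: y(cons)+7=f, e(vowel)+10=o, s(cons)+7=z.

foz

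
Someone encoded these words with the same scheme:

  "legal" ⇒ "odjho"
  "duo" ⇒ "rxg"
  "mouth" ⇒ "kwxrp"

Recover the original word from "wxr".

The word is reversed, then every letter is shifted forward by 3.
Reversing it on wxr: shift back: w−3=t, x−3=u, r−3=o → tuo; then reverse → out.

out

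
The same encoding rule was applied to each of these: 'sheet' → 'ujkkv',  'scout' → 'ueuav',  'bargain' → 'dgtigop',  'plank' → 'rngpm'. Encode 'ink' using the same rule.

opm

The rule splits by letter class: vowels +6, consonants +2.
On ink: i(vowel)+6=o, n(cons)+2=p, k(cons)+2=m.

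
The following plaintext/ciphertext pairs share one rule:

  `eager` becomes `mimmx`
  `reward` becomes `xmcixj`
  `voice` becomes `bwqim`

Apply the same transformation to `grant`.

mxitz

Vowels shift forward by 8 and consonants shift forward by 6.
Applying it to grant: g(cons)+6=m, r(cons)+6=x, a(vowel)+8=i, n(cons)+6=t, t(cons)+6=z.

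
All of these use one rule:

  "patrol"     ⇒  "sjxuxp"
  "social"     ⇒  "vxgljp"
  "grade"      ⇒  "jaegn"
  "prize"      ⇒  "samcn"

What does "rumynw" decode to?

Shifts by position in patrol: pos 0: p→s (+3), pos 1: a→j (+9), pos 2: t→x (+4), pos 3: r→u (+3), pos 4: o→x (+9), pos 5: l→p (+4) — repeating every 3. It's a Vigenère-style cipher with numeric key [3,9,4]: position i shifts by key[i mod 3].
Undoing it on rumynw: r−3=o, u−9=l, m−4=i, y−3=v, n−9=e, w−4=s.

olives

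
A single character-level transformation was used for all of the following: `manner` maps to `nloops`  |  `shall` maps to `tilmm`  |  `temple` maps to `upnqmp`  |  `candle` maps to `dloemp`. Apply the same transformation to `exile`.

The shift depends on letter class: consonant m→n is +1, but vowel a→l is +11. The rule splits by letter class: vowels +11, consonants +1.
Applying it to exile: e(vowel)+11=p, x(cons)+1=y, i(vowel)+11=t, l(cons)+1=m, e(vowel)+11=p.

pytmp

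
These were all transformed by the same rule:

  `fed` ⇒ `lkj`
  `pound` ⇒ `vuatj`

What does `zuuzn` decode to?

Compare letters: f→l is +6, e→k is +6, d→j is +6 — a constant shift. Each letter is shifted forward by 6 in the alphabet (a Caesar shift of +6).
Undoing it on zuuzn: z−6=t, u−6=o, u−6=o, z−6=t, n−6=h.

tooth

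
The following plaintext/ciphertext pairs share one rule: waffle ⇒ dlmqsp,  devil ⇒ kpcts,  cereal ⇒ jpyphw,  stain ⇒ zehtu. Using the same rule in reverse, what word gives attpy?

timer

It's a Vigenère-style cipher with numeric key [7,11]: position i shifts by key[i mod 2].
Reversing it on attpy: a−7=t, t−11=i, t−7=m, p−11=e, y−7=r.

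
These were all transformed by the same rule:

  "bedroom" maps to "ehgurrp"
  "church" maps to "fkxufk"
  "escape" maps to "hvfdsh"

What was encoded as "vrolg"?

solid

It's a constant shift of +3 (ROT3).
Decoding vrolg: v−3=s, r−3=o, o−3=l, l−3=i, g−3=d.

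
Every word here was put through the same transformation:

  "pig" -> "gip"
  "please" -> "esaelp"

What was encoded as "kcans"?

The output letters match the input read backwards: pig reversed is gip. The word is simply reversed.
Decoding kcans: then reverse → snack.

snack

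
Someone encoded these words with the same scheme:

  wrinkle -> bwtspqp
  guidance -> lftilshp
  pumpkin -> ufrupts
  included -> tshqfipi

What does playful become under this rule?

The shift depends on letter class: consonant w→b is +5, but vowel i→t is +11. Two shifts are in play — +11 for a/e/i/o/u, +5 for every other letter.
For playful: p(cons)+5=u, l(cons)+5=q, a(vowel)+11=l, y(cons)+5=d, f(cons)+5=k, u(vowel)+11=f, l(cons)+5=q.

uqldkfq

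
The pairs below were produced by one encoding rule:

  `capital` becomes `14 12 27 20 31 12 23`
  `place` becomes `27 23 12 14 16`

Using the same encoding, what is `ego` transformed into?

16 18 26

The number is (letter's place in the alphabet, a=1) + 11.
On ego: e=5→16, g=7→18, o=15→26.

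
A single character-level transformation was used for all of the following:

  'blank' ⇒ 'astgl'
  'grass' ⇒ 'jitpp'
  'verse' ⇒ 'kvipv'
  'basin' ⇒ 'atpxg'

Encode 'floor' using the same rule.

csnni

b(1)→a(0) and l(11)→s(18) fit y≡7x+19 (mod 26); the inverse of 7 mod 26 is 15. Each letter's alphabet position (a=0..z=25) is mapped through 7·x+19 mod 26 — an affine cipher.
Applying it to floor: f(5)→7·5+19≡2=c; l(11)→7·11+19≡18=s; o(14)→7·14+19≡13=n; o(14)→7·14+19≡13=n; r(17)→7·17+19≡8=i (all mod 26).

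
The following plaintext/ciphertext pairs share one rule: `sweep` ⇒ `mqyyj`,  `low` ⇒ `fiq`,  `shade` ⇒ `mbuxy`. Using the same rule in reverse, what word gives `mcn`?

sit

This is a Caesar cipher with shift 20.
Reversing it on mcn: m−20=s, c−20=i, n−20=t.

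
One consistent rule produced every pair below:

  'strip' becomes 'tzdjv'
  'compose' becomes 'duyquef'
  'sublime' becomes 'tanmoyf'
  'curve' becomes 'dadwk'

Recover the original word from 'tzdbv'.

Shifts by position in strip: pos 0: s→t (+1), pos 1: t→z (+6), pos 2: r→d (+12), pos 3: i→j (+1), pos 4: p→v (+6) — repeating every 3. It's a Vigenère-style cipher with numeric key [1,6,12]: position i shifts by key[i mod 3].
Reversing it on tzdbv: t−1=s, z−6=t, d−12=r, b−1=a, v−6=p.

strap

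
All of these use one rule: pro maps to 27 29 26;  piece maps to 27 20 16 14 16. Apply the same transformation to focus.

17 26 14 32 30

p is letter #16 and maps to 27: an offset of 11. The number is (letter's place in the alphabet, a=1) + 11.
On focus: f=6→17, o=15→26, c=3→14, u=21→32, s=19→30.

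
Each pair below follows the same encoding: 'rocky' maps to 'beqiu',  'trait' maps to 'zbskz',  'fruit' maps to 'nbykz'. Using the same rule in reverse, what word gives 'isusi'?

r(17)→b(1) and o(14)→e(4) fit y≡25x+18 (mod 26); the inverse of 25 mod 26 is 25. This is an affine cipher: with a=0,…,z=25, each position x becomes (25x+18) mod 26.
Decoding isusi: i(8)→25·(8−18)≡10=k; s(18)→25·(18−18)≡0=a; u(20)→25·(20−18)≡24=y; s(18)→25·(18−18)≡0=a; i(8)→25·(8−18)≡10=k (all mod 26).

kayak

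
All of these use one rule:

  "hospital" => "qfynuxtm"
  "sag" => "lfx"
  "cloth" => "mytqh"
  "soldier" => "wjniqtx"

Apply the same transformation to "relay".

The output letters match the input read backwards, each shifted +5: hospital reversed is latipsoh. The word is reversed, then every letter is shifted forward by 5.
For relay: reverse → yaler; then shift: y+5=d, a+5=f, l+5=q, e+5=j, r+5=w.

dfqjw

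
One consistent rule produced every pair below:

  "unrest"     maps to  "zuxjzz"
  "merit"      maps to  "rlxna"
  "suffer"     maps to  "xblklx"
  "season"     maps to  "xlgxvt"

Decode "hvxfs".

coral

Shifts by position in unrest: pos 0: u→z (+5), pos 1: n→u (+7), pos 2: r→x (+6), pos 3: e→j (+5), pos 4: s→z (+7), pos 5: t→z (+6) — repeating every 3. It's a Vigenère-style cipher with numeric key [5,7,6]: position i shifts by key[i mod 3].
Decoding hvxfs: h−5=c, v−7=o, x−6=r, f−5=a, s−7=l.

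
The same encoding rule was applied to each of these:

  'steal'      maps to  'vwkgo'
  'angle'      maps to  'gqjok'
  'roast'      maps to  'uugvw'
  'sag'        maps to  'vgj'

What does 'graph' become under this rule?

The shift depends on letter class: consonant s→v is +3, but vowel e→k is +6. Two shifts are in play — +6 for a/e/i/o/u, +3 for every other letter.
Applying it to graph: g(cons)+3=j, r(cons)+3=u, a(vowel)+6=g, p(cons)+3=s, h(cons)+3=k.

jugsk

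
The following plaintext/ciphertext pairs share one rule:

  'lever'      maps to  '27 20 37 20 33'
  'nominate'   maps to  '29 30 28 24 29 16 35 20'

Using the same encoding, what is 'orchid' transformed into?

30 33 18 23 24 19

l is letter #12 and maps to 27: an offset of 15. Letters become their 1-based position plus 15 (so a→16, b→17, …).
On orchid: o=15→30, r=18→33, c=3→18, h=8→23, i=9→24, d=4→19.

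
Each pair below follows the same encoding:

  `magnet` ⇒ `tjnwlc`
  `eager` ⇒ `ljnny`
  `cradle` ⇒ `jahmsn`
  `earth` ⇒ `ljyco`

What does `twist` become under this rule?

afpba

Shifts by position in magnet: pos 0: m→t (+7), pos 1: a→j (+9), pos 2: g→n (+7), pos 3: n→w (+9) — repeating every 2. It's a Vigenère-style cipher with numeric key [7,9]: position i shifts by key[i mod 2].
For twist: t+7=a, w+9=f, i+7=p, s+9=b, t+7=a.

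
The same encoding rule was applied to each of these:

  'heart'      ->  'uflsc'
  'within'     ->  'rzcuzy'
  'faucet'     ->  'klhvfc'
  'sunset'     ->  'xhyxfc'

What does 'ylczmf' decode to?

native

This is an affine cipher: with a=0,…,z=25, each position x becomes (5x+11) mod 26.
Undoing it on ylczmf: y(24)→21·(24−11)≡13=n; l(11)→21·(11−11)≡0=a; c(2)→21·(2−11)≡19=t; z(25)→21·(25−11)≡8=i; m(12)→21·(12−11)≡21=v; f(5)→21·(5−11)≡4=e (all mod 26).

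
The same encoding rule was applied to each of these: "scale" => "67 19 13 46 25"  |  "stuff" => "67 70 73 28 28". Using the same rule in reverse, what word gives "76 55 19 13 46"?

vocal

s(#19)→67 and c(#3)→19: differences scale by 3, so n = 3·pos + 10. With a=1..z=26, the number is 3·pos + 10.
Decoding 76 55 19 13 46: 76→(76−10)÷3=22=v, 55→(55−10)÷3=15=o, 19→(19−10)÷3=3=c, 13→(13−10)÷3=1=a, 46→(46−10)÷3=12=l.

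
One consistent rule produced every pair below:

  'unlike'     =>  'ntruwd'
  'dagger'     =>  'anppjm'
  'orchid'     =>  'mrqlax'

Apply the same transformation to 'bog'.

pxk

The output letters match the input read backwards, each shifted +9: unlike reversed is ekilnu. Read the word backwards and shift each letter +9.
For bog: reverse → gob; then shift: g+9=p, o+9=x, b+9=k.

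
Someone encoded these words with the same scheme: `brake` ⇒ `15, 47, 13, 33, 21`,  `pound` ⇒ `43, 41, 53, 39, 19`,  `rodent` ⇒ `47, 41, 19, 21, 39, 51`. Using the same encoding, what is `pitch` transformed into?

The formula is n = 2×(alphabet index, a=1) + 11.
For pitch: p=16→43, i=9→29, t=20→51, c=3→17, h=8→27.

43, 29, 51, 17, 27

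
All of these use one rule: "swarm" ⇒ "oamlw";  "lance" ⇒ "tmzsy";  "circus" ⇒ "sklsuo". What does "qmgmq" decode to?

kayak

This is an affine cipher: with a=0,…,z=25, each position x becomes (3x+12) mod 26.
Decoding qmgmq: q(16)→9·(16−12)≡10=k; m(12)→9·(12−12)≡0=a; g(6)→9·(6−12)≡24=y; m(12)→9·(12−12)≡0=a; q(16)→9·(16−12)≡10=k (all mod 26).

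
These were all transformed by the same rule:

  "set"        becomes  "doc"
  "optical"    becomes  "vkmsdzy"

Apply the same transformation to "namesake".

oukcowkx

Read the word backwards and shift each letter +10.
Applying it to namesake: reverse → ekaseman; then shift: e+10=o, k+10=u, a+10=k, s+10=c, e+10=o, m+10=w, a+10=k, n+10=x.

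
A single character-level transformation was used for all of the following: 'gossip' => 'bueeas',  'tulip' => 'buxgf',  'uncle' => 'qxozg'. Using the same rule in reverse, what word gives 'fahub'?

The output letters match the input read backwards, each shifted +12: gossip reversed is pissog. Two steps: reverse the string, then apply a Caesar shift of +12.
Undoing it on fahub: shift back: f−12=t, a−12=o, h−12=v, u−12=i, b−12=p → tovip; then reverse → pivot.

pivot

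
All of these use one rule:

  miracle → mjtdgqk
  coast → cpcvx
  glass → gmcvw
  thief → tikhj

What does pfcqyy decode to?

peanut

In miracle: m→m is +0, i→j is +1, r→t is +2, a→d is +3 — the shift increases by 1 each position. The shift increases by 1 at each position, starting from +0: 0, 1, 2, ….
Decoding pfcqyy: p−0=p, f−1=e, c−2=a, q−3=n, y−4=u, y−5=t.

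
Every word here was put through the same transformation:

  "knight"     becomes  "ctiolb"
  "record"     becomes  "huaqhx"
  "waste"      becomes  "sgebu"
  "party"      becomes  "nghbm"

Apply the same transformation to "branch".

k(10)→c(2) and n(13)→t(19) fit y≡23x+6 (mod 26); the inverse of 23 mod 26 is 17. Treating letters as 0–25, the rule is x ↦ 23x + 6 (mod 26).
Applying it to branch: b(1)→23·1+6≡3=d; r(17)→23·17+6≡7=h; a(0)→23·0+6≡6=g; n(13)→23·13+6≡19=t; c(2)→23·2+6≡0=a; h(7)→23·7+6≡11=l (all mod 26).

dhgtal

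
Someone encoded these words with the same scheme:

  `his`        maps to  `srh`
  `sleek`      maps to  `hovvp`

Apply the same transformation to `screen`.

hxivvm

Letters are reflected about the middle of the alphabet (position → 25−position): Atbash.
Applying it to screen: s↔h, c↔x, r↔i, e↔v, e↔v, n↔m.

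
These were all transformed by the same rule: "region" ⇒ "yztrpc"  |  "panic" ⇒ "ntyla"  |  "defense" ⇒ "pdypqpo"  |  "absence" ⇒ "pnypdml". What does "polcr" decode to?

grade

The output letters match the input read backwards, each shifted +11: region reversed is noiger. Read the word backwards and shift each letter +11.
Decoding polcr: shift back: p−11=e, o−11=d, l−11=a, c−11=r, r−11=g → edarg; then reverse → grade.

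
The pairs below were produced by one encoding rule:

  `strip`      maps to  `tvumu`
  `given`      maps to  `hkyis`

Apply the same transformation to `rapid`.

scsmi

In strip: s→t is +1, t→v is +2, r→u is +3, i→m is +4 — the shift increases by 1 each position. Letter i (0-indexed) is shifted by i+1, so successive shifts are 1, 2, 3, ….
For rapid: r+1=s, a+2=c, p+3=s, i+4=m, d+5=i.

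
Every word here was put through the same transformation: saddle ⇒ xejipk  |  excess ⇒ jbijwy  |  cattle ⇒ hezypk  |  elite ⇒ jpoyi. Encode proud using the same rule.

uvuzh

The shifts repeat in a cycle of length 3: positions 0,1,… shift by +5, +4, +6, then the pattern repeats.
Applying it to proud: p+5=u, r+4=v, o+6=u, u+5=z, d+4=h.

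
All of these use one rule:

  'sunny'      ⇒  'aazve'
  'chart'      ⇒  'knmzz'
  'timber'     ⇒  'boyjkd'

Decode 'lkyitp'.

demand

Shifts by position in sunny: pos 0: s→a (+8), pos 1: u→a (+6), pos 2: n→z (+12), pos 3: n→v (+8), pos 4: y→e (+6) — repeating every 3. The shifts repeat in a cycle of length 3: positions 0,1,… shift by +8, +6, +12, then the pattern repeats.
Undoing it on lkyitp: l−8=d, k−6=e, y−12=m, i−8=a, t−6=n, p−12=d.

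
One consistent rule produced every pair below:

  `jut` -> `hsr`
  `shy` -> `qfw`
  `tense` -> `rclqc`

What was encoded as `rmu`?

tow

Compare letters: j→h is +24, u→s is +24, t→r is +24 — a constant shift. This is a Caesar cipher with shift 24.
Undoing it on rmu: r−24=t, m−24=o, u−24=w.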